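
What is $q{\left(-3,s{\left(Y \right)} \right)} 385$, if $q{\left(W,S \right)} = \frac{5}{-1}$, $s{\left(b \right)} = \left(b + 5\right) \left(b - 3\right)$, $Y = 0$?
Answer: $-1925$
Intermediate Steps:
$s{\left(b \right)} = \left(-3 + b\right) \left(5 + b\right)$ ($s{\left(b \right)} = \left(5 + b\right) \left(-3 + b\right) = \left(-3 + b\right) \left(5 + b\right)$)
$q{\left(W,S \right)} = -5$ ($q{\left(W,S \right)} = 5 \left(-1\right) = -5$)
$q{\left(-3,s{\left(Y \right)} \right)} 385 = \left(-5\right) 385 = -1925$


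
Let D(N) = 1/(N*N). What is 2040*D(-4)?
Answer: 255/2 ≈ 127.50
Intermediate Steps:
D(N) = N**(-2)
2040*D(-4) = 2040/(-4)**2 = 2040*(1/16) = 255/2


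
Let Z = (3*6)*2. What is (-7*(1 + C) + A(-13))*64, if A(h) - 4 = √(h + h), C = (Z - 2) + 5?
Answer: -17664 + 64*I*√26 ≈ -17664.0 + 326.34*I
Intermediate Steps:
Z = 36 (Z = 18*2 = 36)
C = 39 (C = (36 - 2) + 5 = 34 + 5 = 39)
A(h) = 4 + √2*√h (A(h) = 4 + √(h + h) = 4 + √(2*h) = 4 + √2*√h)
(-7*(1 + C) + A(-13))*64 = (-7*(1 + 39) + (4 + √2*√(-13)))*64 = (-7*40 + (4 + √2*(I*√13)))*64 = (-280 + (4 + I*√26))*64 = (-276 + I*√26)*64 = -17664 + 64*I*√26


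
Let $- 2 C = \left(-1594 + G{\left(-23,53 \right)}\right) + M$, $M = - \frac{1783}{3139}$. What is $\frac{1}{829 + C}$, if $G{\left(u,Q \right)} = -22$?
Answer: $\frac{6278}{10278869} \approx 0.00061077$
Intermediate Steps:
$M = - \frac{1783}{3139}$ ($M = \left(-1783\right) \frac{1}{3139} = - \frac{1783}{3139} \approx -0.56802$)
$C = \frac{5074407}{6278}$ ($C = - \frac{\left(-1594 - 22\right) - \frac{1783}{3139}}{2} = - \frac{-1616 - \frac{1783}{3139}}{2} = \left(- \frac{1}{2}\right) \left(- \frac{5074407}{3139}\right) = \frac{5074407}{6278} \approx 808.28$)
$\frac{1}{829 + C} = \frac{1}{829 + \frac{5074407}{6278}} = \frac{1}{\frac{10278869}{6278}} = \frac{6278}{10278869}$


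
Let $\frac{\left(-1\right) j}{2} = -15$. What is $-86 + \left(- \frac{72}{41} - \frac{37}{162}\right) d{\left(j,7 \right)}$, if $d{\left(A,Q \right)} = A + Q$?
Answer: $- \frac{1058909}{6642} \approx -159.43$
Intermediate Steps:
$j = 30$ ($j = \left(-2\right) \left(-15\right) = 30$)
$-86 + \left(- \frac{72}{41} - \frac{37}{162}\right) d{\left(j,7 \right)} = -86 + \left(- \frac{72}{41} - \frac{37}{162}\right) \left(30 + 7\right) = -86 + \left(\left(-72\right) \frac{1}{41} - \frac{37}{162}\right) 37 = -86 + \left(- \frac{72}{41} - \frac{37}{162}\right) 37 = -86 - \frac{487697}{6642} = - \frac{1058909}{6642}$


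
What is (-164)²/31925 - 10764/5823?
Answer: -20780588/20655475 ≈ -1.0061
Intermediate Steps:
(-164)²/31925 - 10764/5823 = 26896*(1/31925) - 10764*1/5823 = 26896/31925 - 1196/647 = -20780588/20655475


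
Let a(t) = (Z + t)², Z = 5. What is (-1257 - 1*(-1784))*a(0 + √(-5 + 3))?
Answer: 12121 + 5270*I*√2 ≈ 12121.0 + 7452.9*I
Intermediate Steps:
a(t) = (5 + t)²
(-1257 - 1*(-1784))*a(0 + √(-5 + 3)) = (-1257 - 1*(-1784))*(5 + (0 + √(-5 + 3)))² = (-1257 + 1784)*(5 + (0 + √(-2)))² = 527*(5 + (0 + I*√2))² = 527*(5 + I*√2)²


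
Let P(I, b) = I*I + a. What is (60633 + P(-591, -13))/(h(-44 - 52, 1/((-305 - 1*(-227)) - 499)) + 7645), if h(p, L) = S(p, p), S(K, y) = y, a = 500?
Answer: 410414/7549 ≈ 54.367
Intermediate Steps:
P(I, b) = 500 + I² (P(I, b) = I*I + 500 = I² + 500 = 500 + I²)
h(p, L) = p
(60633 + P(-591, -13))/(h(-44 - 52, 1/((-305 - 1*(-227)) - 499)) + 7645) = (60633 + (500 + (-591)²))/((-44 - 52) + 7645) = (60633 + (500 + 349281))/(-96 + 7645) = (60633 + 349781)/7549 = 410414*(1/7549) = 410414/7549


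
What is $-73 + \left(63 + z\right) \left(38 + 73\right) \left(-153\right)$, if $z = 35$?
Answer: $-1664407$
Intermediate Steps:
$-73 + \left(63 + z\right) \left(38 + 73\right) \left(-153\right) = -73 + \left(63 + 35\right) \left(38 + 73\right) \left(-153\right) = -73 + 98 \cdot 111 \left(-153\right) = -73 + 10878 \left(-153\right) = -73 - 1664334 = -1664407$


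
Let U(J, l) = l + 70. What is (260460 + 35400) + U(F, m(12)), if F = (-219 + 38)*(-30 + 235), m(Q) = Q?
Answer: 295942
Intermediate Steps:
F = -37105 (F = -181*205 = -37105)
U(J, l) = 70 + l
(260460 + 35400) + U(F, m(12)) = (260460 + 35400) + (70 + 12) = 295860 + 82 = 295942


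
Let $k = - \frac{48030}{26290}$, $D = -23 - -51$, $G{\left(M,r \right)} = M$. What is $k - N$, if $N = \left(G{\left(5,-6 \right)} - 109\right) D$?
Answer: $\frac{7650845}{2629} \approx 2910.2$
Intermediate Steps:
$D = 28$ ($D = -23 + 51 = 28$)
$k = - \frac{4803}{2629}$ ($k = \left(-48030\right) \frac{1}{26290} = - \frac{4803}{2629} \approx -1.8269$)
$N = -2912$ ($N = \left(5 - 109\right) 28 = \left(-104\right) 28 = -2912$)
$k - N = - \frac{4803}{2629} - -2912 = - \frac{4803}{2629} + 2912 = \frac{7650845}{2629}$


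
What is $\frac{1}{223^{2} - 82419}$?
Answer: $- \frac{1}{32690} \approx -3.059 \cdot 10^{-5}$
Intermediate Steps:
$\frac{1}{223^{2} - 82419} = \frac{1}{49729 - 82419} = \frac{1}{-32690} = - \frac{1}{32690}$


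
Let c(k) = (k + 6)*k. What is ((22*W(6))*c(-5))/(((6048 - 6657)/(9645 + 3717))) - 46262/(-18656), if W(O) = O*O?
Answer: 164530467113/1893584 ≈ 86888.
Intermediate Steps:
c(k) = k*(6 + k) (c(k) = (6 + k)*k = k*(6 + k))
W(O) = O²
((22*W(6))*c(-5))/(((6048 - 6657)/(9645 + 3717))) - 46262/(-18656) = ((22*6²)*(-5*(6 - 5)))/(((6048 - 6657)/(9645 + 3717))) - 46262/(-18656) = ((22*36)*(-5*1))/((-609/13362)) - 46262*(-1/18656) = (792*(-5))/((-609*1/13362)) + 23131/9328 = -3960/(-203/4454) + 23131/9328 = -3960*(-4454/203) + 23131/9328 = 17637840/203 + 23131/9328 = 164530467113/1893584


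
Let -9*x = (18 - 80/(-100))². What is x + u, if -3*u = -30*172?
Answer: 378164/225 ≈ 1680.7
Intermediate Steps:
u = 1720 (u = -(-10)*172 = -⅓*(-5160) = 1720)
x = -8836/225 (x = -(18 - 80/(-100))²/9 = -(18 - 80*(-1/100))²/9 = -(18 + ⅘)²/9 = -(94/5)²/9 = -⅑*8836/25 = -8836/225 ≈ -39.271)
x + u = -8836/225 + 1720 = 378164/225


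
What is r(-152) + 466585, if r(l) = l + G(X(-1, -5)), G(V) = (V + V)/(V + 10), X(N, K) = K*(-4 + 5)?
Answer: 466431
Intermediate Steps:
X(N, K) = K (X(N, K) = K*1 = K)
G(V) = 2*V/(10 + V) (G(V) = (2*V)/(10 + V) = 2*V/(10 + V))
r(l) = -2 + l (r(l) = l + 2*(-5)/(10 - 5) = l + 2*(-5)/5 = l + 2*(-5)*(1/5) = l - 2 = -2 + l)
r(-152) + 466585 = (-2 - 152) + 466585 = -154 + 466585 = 466431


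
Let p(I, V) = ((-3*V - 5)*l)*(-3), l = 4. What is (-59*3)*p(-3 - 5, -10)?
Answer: 53100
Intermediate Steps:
p(I, V) = 60 + 36*V (p(I, V) = ((-3*V - 5)*4)*(-3) = ((-5 - 3*V)*4)*(-3) = (-20 - 12*V)*(-3) = 60 + 36*V)
(-59*3)*p(-3 - 5, -10) = (-59*3)*(60 + 36*(-10)) = -177*(60 - 360) = -177*(-300) = 53100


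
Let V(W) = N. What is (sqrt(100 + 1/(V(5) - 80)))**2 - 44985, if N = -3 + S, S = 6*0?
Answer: -3725456/83 ≈ -44885.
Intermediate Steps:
S = 0
N = -3 (N = -3 + 0 = -3)
V(W) = -3
(sqrt(100 + 1/(V(5) - 80)))**2 - 44985 = (sqrt(100 + 1/(-3 - 80)))**2 - 44985 = (sqrt(100 + 1/(-83)))**2 - 44985 = (sqrt(100 - 1/83))**2 - 44985 = (sqrt(8299/83))**2 - 44985 = (sqrt(688817)/83)**2 - 44985 = 8299/83 - 44985 = -3725456/83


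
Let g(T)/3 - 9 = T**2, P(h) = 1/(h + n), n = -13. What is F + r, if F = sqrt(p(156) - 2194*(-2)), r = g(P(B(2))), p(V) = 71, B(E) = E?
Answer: 3270/121 + 7*sqrt(91) ≈ 93.801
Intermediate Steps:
P(h) = 1/(-13 + h) (P(h) = 1/(h - 13) = 1/(-13 + h))
g(T) = 27 + 3*T**2
r = 3270/121 (r = 27 + 3*(1/(-13 + 2))**2 = 27 + 3*(1/(-11))**2 = 27 + 3*(-1/11)**2 = 27 + 3*(1/121) = 27 + 3/121 = 3270/121 ≈ 27.025)
F = 7*sqrt(91) (F = sqrt(71 - 2194*(-2)) = sqrt(71 + 4388) = sqrt(4459) = 7*sqrt(91) ≈ 66.776)
F + r = 7*sqrt(91) + 3270/121 = 3270/121 + 7*sqrt(91)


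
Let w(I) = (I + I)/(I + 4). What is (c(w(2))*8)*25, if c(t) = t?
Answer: 400/3 ≈ 133.33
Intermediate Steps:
w(I) = 2*I/(4 + I) (w(I) = (2*I)/(4 + I) = 2*I/(4 + I))
(c(w(2))*8)*25 = ((2*2/(4 + 2))*8)*25 = ((2*2/6)*8)*25 = ((2*2*(1/6))*8)*25 = ((2/3)*8)*25 = (16/3)*25 = 400/3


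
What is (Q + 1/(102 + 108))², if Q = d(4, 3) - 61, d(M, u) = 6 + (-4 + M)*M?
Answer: 133379401/44100 ≈ 3024.5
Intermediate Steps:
d(M, u) = 6 + M*(-4 + M)
Q = -55 (Q = (6 + 4² - 4*4) - 61 = (6 + 16 - 16) - 61 = 6 - 61 = -55)
(Q + 1/(102 + 108))² = (-55 + 1/(102 + 108))² = (-55 + 1/210)² = (-11549/210)² = 133379401/44100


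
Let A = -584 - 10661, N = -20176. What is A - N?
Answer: 8931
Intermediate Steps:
A = -11245
A - N = -11245 - 1*(-20176) = -11245 + 20176 = 8931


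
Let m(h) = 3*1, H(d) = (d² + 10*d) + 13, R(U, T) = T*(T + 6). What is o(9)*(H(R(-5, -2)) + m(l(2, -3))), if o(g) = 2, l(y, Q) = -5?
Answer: 0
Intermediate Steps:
R(U, T) = T*(6 + T)
H(d) = 13 + d² + 10*d
m(h) = 3
o(9)*(H(R(-5, -2)) + m(l(2, -3))) = 2*((13 + (-2*(6 - 2))² + 10*(-2*(6 - 2))) + 3) = 2*((13 + (-2*4)² + 10*(-2*4)) + 3) = 2*((13 + (-8)² + 10*(-8)) + 3) = 2*((13 + 64 - 80) + 3) = 2*(-3 + 3) = 2*0 = 0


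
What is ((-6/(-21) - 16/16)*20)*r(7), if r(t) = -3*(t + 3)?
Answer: 3000/7 ≈ 428.57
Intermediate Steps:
r(t) = -9 - 3*t (r(t) = -3*(3 + t) = -9 - 3*t)
((-6/(-21) - 16/16)*20)*r(7) = ((-6/(-21) - 16/16)*20)*(-9 - 3*7) = ((-6*(-1/21) - 16*1/16)*20)*(-9 - 21) = ((2/7 - 1)*20)*(-30) = -5/7*20*(-30) = -100/7*(-30) = 3000/7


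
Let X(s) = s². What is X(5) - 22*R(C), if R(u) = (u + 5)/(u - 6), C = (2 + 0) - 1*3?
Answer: 263/7 ≈ 37.571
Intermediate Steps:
C = -1 (C = 2 - 3 = -1)
R(u) = (5 + u)/(-6 + u)
X(5) - 22*R(C) = 5² - 22*(5 - 1)/(-6 - 1) = 25 - 22*4/(-7) = 25 - (-22)*4/7 = 25 - 22*(-4/7) = 25 + 88/7 = 263/7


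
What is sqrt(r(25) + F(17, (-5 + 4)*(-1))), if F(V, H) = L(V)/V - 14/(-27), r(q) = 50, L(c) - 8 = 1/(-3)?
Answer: sqrt(1193145)/153 ≈ 7.1393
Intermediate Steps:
L(c) = 23/3 (L(c) = 8 + 1/(-3) = 8 - 1/3 = 23/3)
F(V, H) = 14/27 + 23/(3*V) (F(V, H) = 23/(3*V) - 14/(-27) = 23/(3*V) - 14*(-1/27) = 23/(3*V) + 14/27 = 14/27 + 23/(3*V))
sqrt(r(25) + F(17, (-5 + 4)*(-1))) = sqrt(50 + (1/27)*(207 + 14*17)/17) = sqrt(50 + (1/27)*(1/17)*(207 + 238)) = sqrt(50 + (1/27)*(1/17)*445) = sqrt(50 + 445/459) = sqrt(23395/459) = sqrt(1193145)/153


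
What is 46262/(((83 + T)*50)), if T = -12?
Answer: 23131/1775 ≈ 13.032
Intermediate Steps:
46262/(((83 + T)*50)) = 46262/(((83 - 12)*50)) = 46262/((71*50)) = 46262/3550 = 46262*(1/3550) = 23131/1775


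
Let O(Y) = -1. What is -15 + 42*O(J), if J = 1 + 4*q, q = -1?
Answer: -57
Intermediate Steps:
J = -3 (J = 1 + 4*(-1) = 1 - 4 = -3)
-15 + 42*O(J) = -15 + 42*(-1) = -15 - 42 = -57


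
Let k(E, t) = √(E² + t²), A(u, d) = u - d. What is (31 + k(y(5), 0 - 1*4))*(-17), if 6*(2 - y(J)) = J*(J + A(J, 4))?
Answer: -612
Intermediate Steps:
y(J) = 2 - J*(-4 + 2*J)/6 (y(J) = 2 - J*(J + (J - 1*4))/6 = 2 - J*(J + (J - 4))/6 = 2 - J*(J + (-4 + J))/6 = 2 - J*(-4 + 2*J)/6)
(31 + k(y(5), 0 - 1*4))*(-17) = (31 + √((2 - ⅓*5² + (⅔)*5)² + (0 - 1*4)²))*(-17) = (31 + √((2 - ⅓*25 + 10/3)² + (0 - 4)²))*(-17) = (31 + √((2 - 25/3 + 10/3)² + (-4)²))*(-17) = (31 + √((-3)² + 16))*(-17) = (31 + √(9 + 16))*(-17) = (31 + √25)*(-17) = (31 + 5)*(-17) = 36*(-17) = -612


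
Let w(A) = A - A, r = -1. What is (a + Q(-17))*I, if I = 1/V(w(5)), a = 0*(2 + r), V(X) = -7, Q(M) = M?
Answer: 17/7 ≈ 2.4286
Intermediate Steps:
w(A) = 0
a = 0 (a = 0*(2 - 1) = 0*1 = 0)
I = -1/7 (I = 1/(-7) = -1/7 ≈ -0.14286)
(a + Q(-17))*I = (0 - 17)*(-1/7) = -17*(-1/7) = 17/7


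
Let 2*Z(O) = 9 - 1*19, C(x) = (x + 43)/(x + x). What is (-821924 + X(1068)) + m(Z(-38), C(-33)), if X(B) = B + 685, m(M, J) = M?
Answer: -820176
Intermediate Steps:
C(x) = (43 + x)/(2*x) (C(x) = (43 + x)/((2*x)) = (43 + x)*(1/(2*x)) = (43 + x)/(2*x))
Z(O) = -5 (Z(O) = (9 - 1*19)/2 = (9 - 19)/2 = (1/2)*(-10) = -5)
X(B) = 685 + B
(-821924 + X(1068)) + m(Z(-38), C(-33)) = (-821924 + (685 + 1068)) - 5 = (-821924 + 1753) - 5 = -820171 - 5 = -820176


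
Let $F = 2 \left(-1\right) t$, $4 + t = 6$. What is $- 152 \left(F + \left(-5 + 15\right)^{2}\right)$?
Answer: $-14592$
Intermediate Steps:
$t = 2$ ($t = -4 + 6 = 2$)
$F = -4$ ($F = 2 \left(-1\right) 2 = \left(-2\right) 2 = -4$)
$- 152 \left(F + \left(-5 + 15\right)^{2}\right) = - 152 \left(-4 + \left(-5 + 15\right)^{2}\right) = - 152 \left(-4 + 10^{2}\right) = - 152 \left(-4 + 100\right) = \left(-152\right) 96 = -14592$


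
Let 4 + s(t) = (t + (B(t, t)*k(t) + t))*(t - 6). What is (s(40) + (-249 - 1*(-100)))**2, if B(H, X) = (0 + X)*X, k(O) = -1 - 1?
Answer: 11285450289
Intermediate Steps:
k(O) = -2
B(H, X) = X**2 (B(H, X) = X*X = X**2)
s(t) = -4 + (-6 + t)*(-2*t**2 + 2*t) (s(t) = -4 + (t + (t**2*(-2) + t))*(t - 6) = -4 + (t + (-2*t**2 + t))*(-6 + t) = -4 + (t + (t - 2*t**2))*(-6 + t) = -4 + (-2*t**2 + 2*t)*(-6 + t) = -4 + (-6 + t)*(-2*t**2 + 2*t))
(s(40) + (-249 - 1*(-100)))**2 = ((-4 - 12*40 - 2*40**3 + 14*40**2) + (-249 - 1*(-100)))**2 = ((-4 - 480 - 2*64000 + 14*1600) + (-249 + 100))**2 = ((-4 - 480 - 128000 + 22400) - 149)**2 = (-106084 - 149)**2 = (-106233)**2 = 11285450289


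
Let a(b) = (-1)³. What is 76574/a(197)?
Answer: -76574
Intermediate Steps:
a(b) = -1
76574/a(197) = 76574/(-1) = 76574*(-1) = -76574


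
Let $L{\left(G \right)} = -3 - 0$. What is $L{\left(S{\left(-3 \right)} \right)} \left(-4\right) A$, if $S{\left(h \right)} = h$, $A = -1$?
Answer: $-12$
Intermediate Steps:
$L{\left(G \right)} = -3$ ($L{\left(G \right)} = -3 + 0 = -3$)
$L{\left(S{\left(-3 \right)} \right)} \left(-4\right) A = \left(-3\right) \left(-4\right) \left(-1\right) = 12 \left(-1\right) = -12$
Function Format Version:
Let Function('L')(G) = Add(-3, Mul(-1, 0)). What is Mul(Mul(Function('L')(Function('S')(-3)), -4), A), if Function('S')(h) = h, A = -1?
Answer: -12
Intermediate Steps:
Function('L')(G) = -3 (Function('L')(G) = Add(-3, 0) = -3)
Mul(Mul(Function('L')(Function('S')(-3)), -4), A) = Mul(Mul(-3, -4), -1) = Mul(12, -1) = -12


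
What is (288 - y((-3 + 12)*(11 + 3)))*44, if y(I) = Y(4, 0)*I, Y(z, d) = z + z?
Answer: -31680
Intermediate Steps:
Y(z, d) = 2*z
y(I) = 8*I (y(I) = (2*4)*I = 8*I)
(288 - y((-3 + 12)*(11 + 3)))*44 = (288 - 8*(-3 + 12)*(11 + 3))*44 = (288 - 8*9*14)*44 = (288 - 8*126)*44 = (288 - 1*1008)*44 = (288 - 1008)*44 = -720*44 = -31680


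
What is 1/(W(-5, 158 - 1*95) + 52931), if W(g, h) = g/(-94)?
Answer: 94/4975519 ≈ 1.8892e-5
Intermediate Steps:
W(g, h) = -g/94 (W(g, h) = g*(-1/94) = -g/94)
1/(W(-5, 158 - 1*95) + 52931) = 1/(-1/94*(-5) + 52931) = 1/(5/94 + 52931) = 1/(4975519/94) = 94/4975519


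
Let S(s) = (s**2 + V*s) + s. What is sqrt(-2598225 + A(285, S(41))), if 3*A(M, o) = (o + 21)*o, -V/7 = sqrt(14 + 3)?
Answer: 7*sqrt(-207732 - 60885*sqrt(17))/3 ≈ 1580.4*I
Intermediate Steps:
V = -7*sqrt(17) (V = -7*sqrt(14 + 3) = -7*sqrt(17) ≈ -28.862)
S(s) = s + s**2 - 7*s*sqrt(17) (S(s) = (s**2 + (-7*sqrt(17))*s) + s = (s**2 - 7*s*sqrt(17)) + s = s + s**2 - 7*s*sqrt(17))
A(M, o) = o*(21 + o)/3 (A(M, o) = ((o + 21)*o)/3 = ((21 + o)*o)/3 = (o*(21 + o))/3 = o*(21 + o)/3)
sqrt(-2598225 + A(285, S(41))) = sqrt(-2598225 + (41*(1 + 41 - 7*sqrt(17)))*(21 + 41*(1 + 41 - 7*sqrt(17)))/3) = sqrt(-2598225 + (41*(42 - 7*sqrt(17)))*(21 + 41*(42 - 7*sqrt(17)))/3) = sqrt(-2598225 + (1722 - 287*sqrt(17))*(21 + (1722 - 287*sqrt(17)))/3) = sqrt(-2598225 + (1722 - 287*sqrt(17))*(1743 - 287*sqrt(17))/3)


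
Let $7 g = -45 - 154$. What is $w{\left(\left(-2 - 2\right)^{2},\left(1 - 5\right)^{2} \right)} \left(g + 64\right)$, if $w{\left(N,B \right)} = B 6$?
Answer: $\frac{23904}{7} \approx 3414.9$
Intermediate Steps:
$w{\left(N,B \right)} = 6 B$
$g = - \frac{199}{7}$ ($g = \frac{-45 - 154}{7} = \frac{1}{7} \left(-199\right) = - \frac{199}{7} \approx -28.429$)
$w{\left(\left(-2 - 2\right)^{2},\left(1 - 5\right)^{2} \right)} \left(g + 64\right) = 6 \left(1 - 5\right)^{2} \left(- \frac{199}{7} + 64\right) = 6 \left(-4\right)^{2} \cdot \frac{249}{7} = 6 \cdot 16 \cdot \frac{249}{7} = 96 \cdot \frac{249}{7} = \frac{23904}{7}$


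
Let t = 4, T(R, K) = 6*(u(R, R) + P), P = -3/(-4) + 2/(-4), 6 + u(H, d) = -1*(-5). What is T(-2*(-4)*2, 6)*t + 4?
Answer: -14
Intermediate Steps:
u(H, d) = -1 (u(H, d) = -6 - 1*(-5) = -6 + 5 = -1)
P = ¼ (P = -3*(-¼) + 2*(-¼) = ¾ - ½ = ¼ ≈ 0.25000)
T(R, K) = -9/2 (T(R, K) = 6*(-1 + ¼) = 6*(-¾) = -9/2)
T(-2*(-4)*2, 6)*t + 4 = -9/2*4 + 4 = -18 + 4 = -14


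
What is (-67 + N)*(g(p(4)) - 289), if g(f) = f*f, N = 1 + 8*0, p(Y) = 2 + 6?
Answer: 14850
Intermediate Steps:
p(Y) = 8
N = 1 (N = 1 + 0 = 1)
g(f) = f²
(-67 + N)*(g(p(4)) - 289) = (-67 + 1)*(8² - 289) = -66*(64 - 289) = -66*(-225) = 14850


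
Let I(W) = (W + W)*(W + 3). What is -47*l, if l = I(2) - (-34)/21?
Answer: -21338/21 ≈ -1016.1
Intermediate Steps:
I(W) = 2*W*(3 + W) (I(W) = (2*W)*(3 + W) = 2*W*(3 + W))
l = 454/21 (l = 2*2*(3 + 2) - (-34)/21 = 2*2*5 - (-34)/21 = 20 - 1*(-34/21) = 20 + 34/21 = 454/21 ≈ 21.619)
-47*l = -47*454/21 = -21338/21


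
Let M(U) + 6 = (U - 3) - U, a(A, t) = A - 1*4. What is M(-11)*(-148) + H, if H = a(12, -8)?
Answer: 1340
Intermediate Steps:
a(A, t) = -4 + A (a(A, t) = A - 4 = -4 + A)
H = 8 (H = -4 + 12 = 8)
M(U) = -9 (M(U) = -6 + ((U - 3) - U) = -6 + ((-3 + U) - U) = -6 - 3 = -9)
M(-11)*(-148) + H = -9*(-148) + 8 = 1332 + 8 = 1340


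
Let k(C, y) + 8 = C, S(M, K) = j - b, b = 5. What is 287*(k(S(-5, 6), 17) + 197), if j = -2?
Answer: 52234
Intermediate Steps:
S(M, K) = -7 (S(M, K) = -2 - 1*5 = -2 - 5 = -7)
k(C, y) = -8 + C
287*(k(S(-5, 6), 17) + 197) = 287*((-8 - 7) + 197) = 287*(-15 + 197) = 287*182 = 52234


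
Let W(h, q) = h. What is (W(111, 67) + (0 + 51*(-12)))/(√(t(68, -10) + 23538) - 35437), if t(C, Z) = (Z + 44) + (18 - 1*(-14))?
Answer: 17753937/1255757365 + 1002*√5901/1255757365 ≈ 0.014199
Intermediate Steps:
t(C, Z) = 76 + Z (t(C, Z) = (44 + Z) + (18 + 14) = (44 + Z) + 32 = 76 + Z)
(W(111, 67) + (0 + 51*(-12)))/(√(t(68, -10) + 23538) - 35437) = (111 + (0 + 51*(-12)))/(√((76 - 10) + 23538) - 35437) = (111 + (0 - 612))/(√(66 + 23538) - 35437) = (111 - 612)/(√23604 - 35437) = -501/(2*√5901 - 35437) = -501/(-35437 + 2*√5901)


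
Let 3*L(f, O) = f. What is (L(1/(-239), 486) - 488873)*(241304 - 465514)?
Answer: 78590524615820/717 ≈ 1.0961e+11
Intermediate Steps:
L(f, O) = f/3
(L(1/(-239), 486) - 488873)*(241304 - 465514) = ((1/3)/(-239) - 488873)*(241304 - 465514) = ((1/3)*(-1/239) - 488873)*(-224210) = (-1/717 - 488873)*(-224210) = -350521942/717*(-224210) = 78590524615820/717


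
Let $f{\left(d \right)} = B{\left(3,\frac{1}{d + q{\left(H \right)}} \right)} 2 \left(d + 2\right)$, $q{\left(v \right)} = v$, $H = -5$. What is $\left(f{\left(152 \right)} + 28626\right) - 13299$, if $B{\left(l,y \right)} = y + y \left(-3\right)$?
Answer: $\frac{321779}{21} \approx 15323.0$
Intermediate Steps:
$B{\left(l,y \right)} = - 2 y$ ($B{\left(l,y \right)} = y - 3 y = - 2 y$)
$f{\left(d \right)} = - \frac{2 \left(4 + 2 d\right)}{-5 + d}$ ($f{\left(d \right)} = - \frac{2}{d - 5} \cdot 2 \left(d + 2\right) = - \frac{2}{-5 + d} 2 \left(2 + d\right) = - \frac{2}{-5 + d} \left(4 + 2 d\right) = - \frac{2 \left(4 + 2 d\right)}{-5 + d}$)
$\left(f{\left(152 \right)} + 28626\right) - 13299 = \left(\frac{4 \left(-2 - 152\right)}{-5 + 152} + 28626\right) - 13299 = \left(\frac{4 \left(-2 - 152\right)}{147} + 28626\right) - 13299 = \left(4 \cdot \frac{1}{147} \left(-154\right) + 28626\right) - 13299 = \left(- \frac{88}{21} + 28626\right) - 13299 = \frac{601058}{21} - 13299 = \frac{321779}{21}$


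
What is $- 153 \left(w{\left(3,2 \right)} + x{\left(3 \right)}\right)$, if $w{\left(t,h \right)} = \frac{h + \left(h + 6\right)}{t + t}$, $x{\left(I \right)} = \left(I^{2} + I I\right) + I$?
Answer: $-3468$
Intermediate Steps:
$x{\left(I \right)} = I + 2 I^{2}$ ($x{\left(I \right)} = \left(I^{2} + I^{2}\right) + I = 2 I^{2} + I = I + 2 I^{2}$)
$w{\left(t,h \right)} = \frac{6 + 2 h}{2 t}$ ($w{\left(t,h \right)} = \frac{h + \left(6 + h\right)}{2 t} = \left(6 + 2 h\right) \frac{1}{2 t} = \frac{6 + 2 h}{2 t}$)
$- 153 \left(w{\left(3,2 \right)} + x{\left(3 \right)}\right) = - 153 \left(\frac{3 + 2}{3} + 3 \left(1 + 2 \cdot 3\right)\right) = - 153 \left(\frac{1}{3} \cdot 5 + 3 \left(1 + 6\right)\right) = - 153 \left(\frac{5}{3} + 3 \cdot 7\right) = - 153 \left(\frac{5}{3} + 21\right) = \left(-153\right) \frac{68}{3} = -3468$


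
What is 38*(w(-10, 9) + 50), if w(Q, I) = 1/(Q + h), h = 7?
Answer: 5662/3 ≈ 1887.3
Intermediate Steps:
w(Q, I) = 1/(7 + Q) (w(Q, I) = 1/(Q + 7) = 1/(7 + Q))
38*(w(-10, 9) + 50) = 38*(1/(7 - 10) + 50) = 38*(1/(-3) + 50) = 38*(-1/3 + 50) = 38*(149/3) = 5662/3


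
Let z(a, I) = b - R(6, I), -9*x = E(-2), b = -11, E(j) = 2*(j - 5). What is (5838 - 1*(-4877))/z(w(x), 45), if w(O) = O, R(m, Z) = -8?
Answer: -10715/3 ≈ -3571.7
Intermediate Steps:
E(j) = -10 + 2*j (E(j) = 2*(-5 + j) = -10 + 2*j)
x = 14/9 (x = -(-10 + 2*(-2))/9 = -(-10 - 4)/9 = -1/9*(-14) = 14/9 ≈ 1.5556)
z(a, I) = -3 (z(a, I) = -11 - 1*(-8) = -11 + 8 = -3)
(5838 - 1*(-4877))/z(w(x), 45) = (5838 - 1*(-4877))/(-3) = (5838 + 4877)*(-1/3) = 10715*(-1/3) = -10715/3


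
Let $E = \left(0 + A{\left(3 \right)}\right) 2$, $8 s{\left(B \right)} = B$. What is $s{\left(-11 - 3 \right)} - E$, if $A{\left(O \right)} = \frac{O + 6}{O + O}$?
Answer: $- \frac{19}{4} \approx -4.75$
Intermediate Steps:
$s{\left(B \right)} = \frac{B}{8}$
$A{\left(O \right)} = \frac{6 + O}{2 O}$
$E = 3$ ($E = \left(0 + \frac{6 + 3}{2 \cdot 3}\right) 2 = \left(0 + \frac{1}{2} \cdot \frac{1}{3} \cdot 9\right) 2 = \left(0 + \frac{3}{2}\right) 2 = \frac{3}{2} \cdot 2 = 3$)
$s{\left(-11 - 3 \right)} - E = \frac{-11 - 3}{8} - 3 = \frac{1}{8} \left(-14\right) - 3 = - \frac{7}{4} - 3 = - \frac{19}{4}$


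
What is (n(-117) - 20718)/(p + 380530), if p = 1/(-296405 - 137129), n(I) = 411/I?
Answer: -350355733226/6433935027741 ≈ -0.054454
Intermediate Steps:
p = -1/433534 (p = 1/(-433534) = -1/433534 ≈ -2.3066e-6)
(n(-117) - 20718)/(p + 380530) = (411/(-117) - 20718)/(-1/433534 + 380530) = (411*(-1/117) - 20718)/(164972693019/433534) = (-137/39 - 20718)*(433534/164972693019) = -808139/39*433534/164972693019 = -350355733226/6433935027741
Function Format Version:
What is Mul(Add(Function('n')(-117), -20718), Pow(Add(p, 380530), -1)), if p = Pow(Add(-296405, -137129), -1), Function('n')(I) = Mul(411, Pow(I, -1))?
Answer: Rational(-350355733226, 6433935027741) ≈ -0.054454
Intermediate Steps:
p = Rational(-1, 433534) (p = Pow(-433534, -1) = Rational(-1, 433534) ≈ -2.3066e-6)
Mul(Add(Function('n')(-117), -20718), Pow(Add(p, 380530), -1)) = Mul(Add(Mul(411, Pow(-117, -1)), -20718), Pow(Add(Rational(-1, 433534), 380530), -1)) = Mul(Add(Mul(411, Rational(-1, 117)), -20718), Pow(Rational(164972693019, 433534), -1)) = Mul(Add(Rational(-137, 39), -20718), Rational(433534, 164972693019)) = Mul(Rational(-808139, 39), Rational(433534, 164972693019)) = Rational(-350355733226, 6433935027741)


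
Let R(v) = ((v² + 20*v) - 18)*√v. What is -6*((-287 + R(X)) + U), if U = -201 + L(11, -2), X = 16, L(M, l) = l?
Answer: -10452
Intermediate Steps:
U = -203 (U = -201 - 2 = -203)
R(v) = √v*(-18 + v² + 20*v) (R(v) = (-18 + v² + 20*v)*√v = √v*(-18 + v² + 20*v))
-6*((-287 + R(X)) + U) = -6*((-287 + √16*(-18 + 16² + 20*16)) - 203) = -6*((-287 + 4*(-18 + 256 + 320)) - 203) = -6*((-287 + 4*558) - 203) = -6*((-287 + 2232) - 203) = -6*(1945 - 203) = -6*1742 = -10452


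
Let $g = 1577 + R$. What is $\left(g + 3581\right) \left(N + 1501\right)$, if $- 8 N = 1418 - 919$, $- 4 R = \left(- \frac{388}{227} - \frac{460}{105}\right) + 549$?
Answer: $\frac{1102155851737}{152544} \approx 7.2252 \cdot 10^{6}$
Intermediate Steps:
$R = - \frac{2588051}{19068}$ ($R = - \frac{\left(- \frac{388}{227} - \frac{460}{105}\right) + 549}{4} = - \frac{\left(\left(-388\right) \frac{1}{227} - \frac{92}{21}\right) + 549}{4} = - \frac{\left(- \frac{388}{227} - \frac{92}{21}\right) + 549}{4} = - \frac{- \frac{29032}{4767} + 549}{4} = \left(- \frac{1}{4}\right) \frac{2588051}{4767} = - \frac{2588051}{19068} \approx -135.73$)
$N = - \frac{499}{8}$ ($N = - \frac{1418 - 919}{8} = \left(- \frac{1}{8}\right) 499 = - \frac{499}{8} \approx -62.375$)
$g = \frac{27482185}{19068}$ ($g = 1577 - \frac{2588051}{19068} = \frac{27482185}{19068} \approx 1441.3$)
$\left(g + 3581\right) \left(N + 1501\right) = \left(\frac{27482185}{19068} + 3581\right) \left(- \frac{499}{8} + 1501\right) = \frac{95764693}{19068} \cdot \frac{11509}{8} = \frac{1102155851737}{152544}$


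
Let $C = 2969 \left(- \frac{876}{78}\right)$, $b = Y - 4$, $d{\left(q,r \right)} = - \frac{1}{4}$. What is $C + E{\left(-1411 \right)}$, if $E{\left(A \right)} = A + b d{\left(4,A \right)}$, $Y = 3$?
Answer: $- \frac{1807255}{52} \approx -34755.0$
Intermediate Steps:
$d{\left(q,r \right)} = - \frac{1}{4}$ ($d{\left(q,r \right)} = \left(-1\right) \frac{1}{4} = - \frac{1}{4}$)
$b = -1$ ($b = 3 - 4 = -1$)
$C = - \frac{433474}{13}$ ($C = 2969 \left(\left(-876\right) \frac{1}{78}\right) = 2969 \left(- \frac{146}{13}\right) = - \frac{433474}{13} \approx -33344.0$)
$E{\left(A \right)} = \frac{1}{4} + A$ ($E{\left(A \right)} = A - - \frac{1}{4} = A + \frac{1}{4} = \frac{1}{4} + A$)
$C + E{\left(-1411 \right)} = - \frac{433474}{13} + \left(\frac{1}{4} - 1411\right) = - \frac{433474}{13} - \frac{5643}{4} = - \frac{1807255}{52}$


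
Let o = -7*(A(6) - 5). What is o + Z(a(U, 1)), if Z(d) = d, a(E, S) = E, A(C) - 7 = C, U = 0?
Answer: -56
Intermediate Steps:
A(C) = 7 + C
o = -56 (o = -7*((7 + 6) - 5) = -7*(13 - 5) = -7*8 = -56)
o + Z(a(U, 1)) = -56 + 0 = -56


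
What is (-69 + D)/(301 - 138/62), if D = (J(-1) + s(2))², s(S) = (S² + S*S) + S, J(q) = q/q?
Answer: 806/4631 ≈ 0.17404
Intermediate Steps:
J(q) = 1
s(S) = S + 2*S² (s(S) = (S² + S²) + S = 2*S² + S = S + 2*S²)
D = 121 (D = (1 + 2*(1 + 2*2))² = (1 + 2*(1 + 4))² = (1 + 2*5)² = (1 + 10)² = 11² = 121)
(-69 + D)/(301 - 138/62) = (-69 + 121)/(301 - 138/62) = 52/(301 - 138/62) = 52/(301 - 2*69/62) = 52/(301 - 69/31) = 52/(9262/31) = 52*(31/9262) = 806/4631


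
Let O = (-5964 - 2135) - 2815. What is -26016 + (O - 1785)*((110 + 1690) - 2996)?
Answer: 15161988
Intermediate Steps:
O = -10914 (O = -8099 - 2815 = -10914)
-26016 + (O - 1785)*((110 + 1690) - 2996) = -26016 + (-10914 - 1785)*((110 + 1690) - 2996) = -26016 - 12699*(1800 - 2996) = -26016 - 12699*(-1196) = -26016 + 15188004 = 15161988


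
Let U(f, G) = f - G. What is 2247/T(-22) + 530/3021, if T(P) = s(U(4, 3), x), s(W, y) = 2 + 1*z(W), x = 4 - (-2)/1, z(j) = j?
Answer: 42703/57 ≈ 749.18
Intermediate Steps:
x = 6 (x = 4 - (-2) = 4 - 1*(-2) = 4 + 2 = 6)
s(W, y) = 2 + W (s(W, y) = 2 + 1*W = 2 + W)
T(P) = 3 (T(P) = 2 + (4 - 1*3) = 2 + (4 - 3) = 2 + 1 = 3)
2247/T(-22) + 530/3021 = 2247/3 + 530/3021 = 2247*(⅓) + 530*(1/3021) = 749 + 10/57 = 42703/57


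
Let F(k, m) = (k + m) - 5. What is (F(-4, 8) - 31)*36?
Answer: -1152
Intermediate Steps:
F(k, m) = -5 + k + m
(F(-4, 8) - 31)*36 = ((-5 - 4 + 8) - 31)*36 = (-1 - 31)*36 = -32*36 = -1152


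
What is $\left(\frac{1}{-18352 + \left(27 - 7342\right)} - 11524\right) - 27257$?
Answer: $- \frac{995391928}{25667} \approx -38781.0$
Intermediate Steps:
$\left(\frac{1}{-18352 + \left(27 - 7342\right)} - 11524\right) - 27257 = \left(\frac{1}{-18352 - 7315} - 11524\right) - 27257 = \left(\frac{1}{-25667} - 11524\right) - 27257 = \left(- \frac{1}{25667} - 11524\right) - 27257 = - \frac{295786509}{25667} - 27257 = - \frac{995391928}{25667}$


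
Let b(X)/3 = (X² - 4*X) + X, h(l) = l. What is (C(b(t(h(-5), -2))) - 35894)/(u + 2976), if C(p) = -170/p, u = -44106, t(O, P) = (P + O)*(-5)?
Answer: 12060401/13819680 ≈ 0.87270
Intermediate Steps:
t(O, P) = -5*O - 5*P (t(O, P) = (O + P)*(-5) = -5*O - 5*P)
b(X) = -9*X + 3*X² (b(X) = 3*((X² - 4*X) + X) = 3*(X² - 3*X) = -9*X + 3*X²)
(C(b(t(h(-5), -2))) - 35894)/(u + 2976) = (-170*1/(3*(-3 + (-5*(-5) - 5*(-2)))*(-5*(-5) - 5*(-2))) - 35894)/(-44106 + 2976) = (-170*1/(3*(-3 + (25 + 10))*(25 + 10)) - 35894)/(-41130) = (-170*1/(105*(-3 + 35)) - 35894)*(-1/41130) = (-170/(3*35*32) - 35894)*(-1/41130) = (-170/3360 - 35894)*(-1/41130) = (-170*1/3360 - 35894)*(-1/41130) = (-17/336 - 35894)*(-1/41130) = -12060401/336*(-1/41130) = 12060401/13819680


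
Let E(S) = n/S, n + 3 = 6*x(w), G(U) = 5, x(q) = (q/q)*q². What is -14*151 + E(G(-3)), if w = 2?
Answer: -10549/5 ≈ -2109.8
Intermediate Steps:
x(q) = q² (x(q) = 1*q² = q²)
n = 21 (n = -3 + 6*2² = -3 + 6*4 = -3 + 24 = 21)
E(S) = 21/S
-14*151 + E(G(-3)) = -14*151 + 21/5 = -2114 + 21*(⅕) = -2114 + 21/5 = -10549/5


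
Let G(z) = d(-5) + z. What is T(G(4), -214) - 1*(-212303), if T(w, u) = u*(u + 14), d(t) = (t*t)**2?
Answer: 255103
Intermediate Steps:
d(t) = t**4 (d(t) = (t**2)**2 = t**4)
G(z) = 625 + z (G(z) = (-5)**4 + z = 625 + z)
T(w, u) = u*(14 + u)
T(G(4), -214) - 1*(-212303) = -214*(14 - 214) - 1*(-212303) = -214*(-200) + 212303 = 42800 + 212303 = 255103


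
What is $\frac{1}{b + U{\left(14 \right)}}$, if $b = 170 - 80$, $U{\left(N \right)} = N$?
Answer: $\frac{1}{104} \approx 0.0096154$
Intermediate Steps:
$b = 90$
$\frac{1}{b + U{\left(14 \right)}} = \frac{1}{90 + 14} = \frac{1}{104}$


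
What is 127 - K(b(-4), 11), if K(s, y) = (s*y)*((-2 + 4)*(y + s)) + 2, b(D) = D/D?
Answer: -139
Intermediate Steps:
b(D) = 1
K(s, y) = 2 + s*y*(2*s + 2*y) (K(s, y) = (s*y)*(2*(s + y)) + 2 = (s*y)*(2*s + 2*y) + 2 = s*y*(2*s + 2*y) + 2 = 2 + s*y*(2*s + 2*y))
127 - K(b(-4), 11) = 127 - (2 + 2*1*11**2 + 2*11*1**2) = 127 - (2 + 2*1*121 + 2*11*1) = 127 - (2 + 242 + 22) = 127 - 1*266 = 127 - 266 = -139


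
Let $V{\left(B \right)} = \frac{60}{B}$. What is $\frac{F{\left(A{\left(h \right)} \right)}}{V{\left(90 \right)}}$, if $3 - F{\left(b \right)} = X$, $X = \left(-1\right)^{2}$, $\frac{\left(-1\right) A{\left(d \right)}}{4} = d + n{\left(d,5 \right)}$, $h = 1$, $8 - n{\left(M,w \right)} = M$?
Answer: $3$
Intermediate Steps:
$n{\left(M,w \right)} = 8 - M$
$A{\left(d \right)} = -32$ ($A{\left(d \right)} = - 4 \left(d - \left(-8 + d\right)\right) = \left(-4\right) 8 = -32$)
$X = 1$
$F{\left(b \right)} = 2$ ($F{\left(b \right)} = 3 - 1 = 2$)
$\frac{F{\left(A{\left(h \right)} \right)}}{V{\left(90 \right)}} = \frac{2}{60 \cdot \frac{1}{90}} = \frac{2}{\frac{2}{3}} = 2 \cdot \frac{3}{2} = 3$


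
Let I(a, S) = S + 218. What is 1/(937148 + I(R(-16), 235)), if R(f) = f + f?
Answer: 1/937601 ≈ 1.0666e-6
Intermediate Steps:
R(f) = 2*f
I(a, S) = 218 + S
1/(937148 + I(R(-16), 235)) = 1/(937148 + (218 + 235)) = 1/(937148 + 453) = 1/937601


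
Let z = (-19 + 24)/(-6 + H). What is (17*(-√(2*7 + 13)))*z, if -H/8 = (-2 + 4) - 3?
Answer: -255*√3/2 ≈ -220.84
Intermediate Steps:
H = 8 (H = -8*((-2 + 4) - 3) = -8*(2 - 3) = -8*(-1) = 8)
z = 5/2 (z = (-19 + 24)/(-6 + 8) = 5/2 ≈ 2.5000)
(17*(-√(2*7 + 13)))*z = (17*(-√(2*7 + 13)))*(5/2) = (17*(-√(14 + 13)))*(5/2) = (17*(-√27))*(5/2) = (17*(-3*√3))*(5/2) = -51*√3*(5/2) = -255*√3/2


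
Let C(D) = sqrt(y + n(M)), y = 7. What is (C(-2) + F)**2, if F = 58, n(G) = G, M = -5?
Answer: (58 + sqrt(2))**2 ≈ 3530.0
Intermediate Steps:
C(D) = sqrt(2) (C(D) = sqrt(7 - 5) = sqrt(2))
(C(-2) + F)**2 = (sqrt(2) + 58)**2 = (58 + sqrt(2))**2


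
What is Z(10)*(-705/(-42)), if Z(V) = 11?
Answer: 2585/14 ≈ 184.64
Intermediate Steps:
Z(10)*(-705/(-42)) = 11*(-705/(-42)) = 11*(-705*(-1/42)) = 11*(235/14) = 2585/14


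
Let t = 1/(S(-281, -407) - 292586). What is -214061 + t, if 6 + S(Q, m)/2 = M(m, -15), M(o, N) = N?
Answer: -62640242309/292628 ≈ -2.1406e+5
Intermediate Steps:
S(Q, m) = -42 (S(Q, m) = -12 + 2*(-15) = -12 - 30 = -42)
t = -1/292628 (t = 1/(-42 - 292586) = 1/(-292628) = -1/292628 ≈ -3.4173e-6)
-214061 + t = -214061 - 1/292628 = -62640242309/292628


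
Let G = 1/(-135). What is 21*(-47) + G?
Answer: -133246/135 ≈ -987.01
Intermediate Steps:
G = -1/135 ≈ -0.0074074
21*(-47) + G = 21*(-47) - 1/135 = -987 - 1/135 = -133246/135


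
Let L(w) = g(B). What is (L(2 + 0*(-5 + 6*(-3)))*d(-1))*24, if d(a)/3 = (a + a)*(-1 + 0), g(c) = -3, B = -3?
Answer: -432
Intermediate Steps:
L(w) = -3
d(a) = -6*a (d(a) = 3*((a + a)*(-1 + 0)) = 3*((2*a)*(-1)) = 3*(-2*a) = -6*a)
(L(2 + 0*(-5 + 6*(-3)))*d(-1))*24 = -(-18)*(-1)*24 = -3*6*24 = -18*24 = -432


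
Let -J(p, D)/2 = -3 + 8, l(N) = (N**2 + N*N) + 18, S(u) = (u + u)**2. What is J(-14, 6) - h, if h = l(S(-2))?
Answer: -540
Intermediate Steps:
S(u) = 4*u**2 (S(u) = (2*u)**2 = 4*u**2)
l(N) = 18 + 2*N**2 (l(N) = (N**2 + N**2) + 18 = 2*N**2 + 18 = 18 + 2*N**2)
h = 530 (h = 18 + 2*(4*(-2)**2)**2 = 18 + 2*(4*4)**2 = 18 + 2*16**2 = 18 + 2*256 = 18 + 512 = 530)
J(p, D) = -10 (J(p, D) = -2*(-3 + 8) = -2*5 = -10)
J(-14, 6) - h = -10 - 1*530 = -10 - 530 = -540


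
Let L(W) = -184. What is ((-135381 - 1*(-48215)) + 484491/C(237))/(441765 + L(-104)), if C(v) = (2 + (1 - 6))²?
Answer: -100001/1324743 ≈ -0.075487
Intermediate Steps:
C(v) = 9 (C(v) = (2 - 5)² = (-3)² = 9)
((-135381 - 1*(-48215)) + 484491/C(237))/(441765 + L(-104)) = ((-135381 - 1*(-48215)) + 484491/9)/(441765 - 184) = ((-135381 + 48215) + 484491*(⅑))/441581 = (-87166 + 161497/3)*(1/441581) = -100001/3*1/441581 = -100001/1324743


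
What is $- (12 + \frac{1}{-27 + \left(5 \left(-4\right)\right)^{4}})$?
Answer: $- \frac{1919677}{159973} \approx -12.0$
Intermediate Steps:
$- (12 + \frac{1}{-27 + \left(5 \left(-4\right)\right)^{4}}) = - (12 + \frac{1}{-27 + \left(-20\right)^{4}}) = - (12 + \frac{1}{-27 + 160000}) = - (12 + \frac{1}{159973}) = \left(-1\right) \frac{1919677}{159973} = - \frac{1919677}{159973}$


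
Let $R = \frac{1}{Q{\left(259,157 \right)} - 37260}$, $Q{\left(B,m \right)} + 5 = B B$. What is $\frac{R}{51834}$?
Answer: $\frac{1}{1545482544} \approx 6.4705 \cdot 10^{-10}$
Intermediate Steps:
$Q{\left(B,m \right)} = -5 + B^{2}$ ($Q{\left(B,m \right)} = -5 + B B = -5 + B^{2}$)
$R = \frac{1}{29816}$ ($R = \frac{1}{\left(-5 + 259^{2}\right) - 37260} = \frac{1}{\left(-5 + 67081\right) - 37260} = \frac{1}{67076 - 37260} = \frac{1}{29816} \approx 3.3539 \cdot 10^{-5}$)
$\frac{R}{51834} = \frac{1}{29816 \cdot 51834} = \frac{1}{29816} \cdot \frac{1}{51834} = \frac{1}{1545482544}$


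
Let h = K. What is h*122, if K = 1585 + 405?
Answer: 242780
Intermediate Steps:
K = 1990
h = 1990
h*122 = 1990*122 = 242780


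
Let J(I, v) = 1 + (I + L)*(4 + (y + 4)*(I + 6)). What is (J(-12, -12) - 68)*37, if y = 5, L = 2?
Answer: 16021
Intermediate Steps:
J(I, v) = 1 + (2 + I)*(58 + 9*I) (J(I, v) = 1 + (I + 2)*(4 + (5 + 4)*(I + 6)) = 1 + (2 + I)*(4 + 9*(6 + I)) = 1 + (2 + I)*(4 + (54 + 9*I)) = 1 + (2 + I)*(58 + 9*I))
(J(-12, -12) - 68)*37 = ((117 + 9*(-12)² + 76*(-12)) - 68)*37 = ((117 + 9*144 - 912) - 68)*37 = ((117 + 1296 - 912) - 68)*37 = (501 - 68)*37 = 433*37 = 16021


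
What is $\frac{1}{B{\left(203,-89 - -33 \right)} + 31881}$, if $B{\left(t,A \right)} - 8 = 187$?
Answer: $\frac{1}{32076} \approx 3.1176 \cdot 10^{-5}$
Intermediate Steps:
$B{\left(t,A \right)} = 195$ ($B{\left(t,A \right)} = 8 + 187 = 195$)
$\frac{1}{B{\left(203,-89 - -33 \right)} + 31881} = \frac{1}{195 + 31881} = \frac{1}{32076}$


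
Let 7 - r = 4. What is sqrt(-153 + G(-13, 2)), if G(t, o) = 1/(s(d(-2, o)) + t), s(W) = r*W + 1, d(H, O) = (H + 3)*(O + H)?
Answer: I*sqrt(5511)/6 ≈ 12.373*I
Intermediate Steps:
d(H, O) = (3 + H)*(H + O)
r = 3 (r = 7 - 1*4 = 7 - 4 = 3)
s(W) = 1 + 3*W (s(W) = 3*W + 1 = 1 + 3*W)
G(t, o) = 1/(-5 + t + 3*o) (G(t, o) = 1/((1 + 3*((-2)**2 + 3*(-2) + 3*o - 2*o)) + t) = 1/((1 + 3*(4 - 6 + 3*o - 2*o)) + t) = 1/((1 + 3*(-2 + o)) + t) = 1/((1 + (-6 + 3*o)) + t) = 1/((-5 + 3*o) + t) = 1/(-5 + t + 3*o))
sqrt(-153 + G(-13, 2)) = sqrt(-153 + 1/(-5 - 13 + 3*2)) = sqrt(-153 + 1/(-5 - 13 + 6)) = sqrt(-153 + 1/(-12)) = sqrt(-153 - 1/12) = sqrt(-1837/12) = I*sqrt(5511)/6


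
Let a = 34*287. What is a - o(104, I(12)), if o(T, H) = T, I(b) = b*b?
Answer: 9654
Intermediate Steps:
I(b) = b²
a = 9758
a - o(104, I(12)) = 9758 - 1*104 = 9758 - 104 = 9654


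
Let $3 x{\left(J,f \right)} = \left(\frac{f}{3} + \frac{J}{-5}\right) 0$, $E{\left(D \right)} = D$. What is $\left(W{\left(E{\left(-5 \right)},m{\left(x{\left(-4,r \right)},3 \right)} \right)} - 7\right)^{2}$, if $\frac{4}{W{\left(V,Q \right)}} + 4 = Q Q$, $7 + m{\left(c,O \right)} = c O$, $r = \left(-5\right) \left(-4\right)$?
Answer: $\frac{96721}{2025} \approx 47.763$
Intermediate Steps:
$r = 20$
$x{\left(J,f \right)} = 0$ ($x{\left(J,f \right)} = \frac{\left(\frac{f}{3} + \frac{J}{-5}\right) 0}{3} = \frac{\left(f \frac{1}{3} + J \left(- \frac{1}{5}\right)\right) 0}{3} = \frac{\left(\frac{f}{3} - \frac{J}{5}\right) 0}{3} = \frac{\left(- \frac{J}{5} + \frac{f}{3}\right) 0}{3} = \frac{1}{3} \cdot 0 = 0$)
$m{\left(c,O \right)} = -7 + O c$ ($m{\left(c,O \right)} = -7 + c O = -7 + O c$)
$W{\left(V,Q \right)} = \frac{4}{-4 + Q^{2}}$ ($W{\left(V,Q \right)} = \frac{4}{-4 + Q Q} = \frac{4}{-4 + Q^{2}}$)
$\left(W{\left(E{\left(-5 \right)},m{\left(x{\left(-4,r \right)},3 \right)} \right)} - 7\right)^{2} = \left(\frac{4}{-4 + \left(-7 + 3 \cdot 0\right)^{2}} - 7\right)^{2} = \left(\frac{4}{-4 + \left(-7 + 0\right)^{2}} - 7\right)^{2} = \left(\frac{4}{-4 + \left(-7\right)^{2}} - 7\right)^{2} = \left(\frac{4}{-4 + 49} - 7\right)^{2} = \left(\frac{4}{45} - 7\right)^{2} = \left(- \frac{311}{45}\right)^{2} = \frac{96721}{2025}$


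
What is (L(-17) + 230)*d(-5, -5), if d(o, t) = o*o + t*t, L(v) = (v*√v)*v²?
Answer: 11500 - 245650*I*√17 ≈ 11500.0 - 1.0128e+6*I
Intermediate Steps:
L(v) = v^(7/2) (L(v) = v^(3/2)*v² = v^(7/2))
d(o, t) = o² + t²
(L(-17) + 230)*d(-5, -5) = ((-17)^(7/2) + 230)*((-5)² + (-5)²) = (-4913*I*√17 + 230)*(25 + 25) = (230 - 4913*I*√17)*50 = 11500 - 245650*I*√17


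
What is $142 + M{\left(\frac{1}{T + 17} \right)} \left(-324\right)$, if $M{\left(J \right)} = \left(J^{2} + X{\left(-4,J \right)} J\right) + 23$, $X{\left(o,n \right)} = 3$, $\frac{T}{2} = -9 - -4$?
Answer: $- \frac{365318}{49} \approx -7455.5$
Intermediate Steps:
$T = -10$ ($T = 2 \left(-9 - -4\right) = 2 \left(-9 + 4\right) = 2 \left(-5\right) = -10$)
$M{\left(J \right)} = 23 + J^{2} + 3 J$ ($M{\left(J \right)} = \left(J^{2} + 3 J\right) + 23 = 23 + J^{2} + 3 J$)
$142 + M{\left(\frac{1}{T + 17} \right)} \left(-324\right) = 142 + \left(23 + \left(\frac{1}{-10 + 17}\right)^{2} + \frac{3}{-10 + 17}\right) \left(-324\right) = 142 + \left(23 + \left(\frac{1}{7}\right)^{2} + \frac{3}{7}\right) \left(-324\right) = 142 + \left(23 + \left(\frac{1}{7}\right)^{2} + 3 \cdot \frac{1}{7}\right) \left(-324\right) = 142 + \left(23 + \frac{1}{49} + \frac{3}{7}\right) \left(-324\right) = 142 + \frac{1149}{49} \left(-324\right) = 142 - \frac{372276}{49} = - \frac{365318}{49}$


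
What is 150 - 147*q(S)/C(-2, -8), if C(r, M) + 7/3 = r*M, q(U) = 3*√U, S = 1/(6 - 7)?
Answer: 150 - 1323*I/41 ≈ 150.0 - 32.268*I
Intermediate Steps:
S = -1 (S = 1/(-1) = -1)
C(r, M) = -7/3 + M*r (C(r, M) = -7/3 + r*M = -7/3 + M*r)
150 - 147*q(S)/C(-2, -8) = 150 - 147*3*√(-1)/(-7/3 - 8*(-2)) = 150 - 147*3*I/(-7/3 + 16) = 150 - 147*3*I/41/3 = 150 - 147*3*I*3/41 = 150 - 1323*I/41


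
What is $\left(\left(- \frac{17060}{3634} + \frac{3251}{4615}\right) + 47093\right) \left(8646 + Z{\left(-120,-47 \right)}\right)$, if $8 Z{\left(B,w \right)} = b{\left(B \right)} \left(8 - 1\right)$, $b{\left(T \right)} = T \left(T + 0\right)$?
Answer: $\frac{8389254484336272}{8385455} \approx 1.0005 \cdot 10^{9}$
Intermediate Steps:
$b{\left(T \right)} = T^{2}$ ($b{\left(T \right)} = T T = T^{2}$)
$Z{\left(B,w \right)} = \frac{7 B^{2}}{8}$ ($Z{\left(B,w \right)} = \frac{B^{2} \left(8 - 1\right)}{8} = \frac{B^{2} \cdot 7}{8} = \frac{7 B^{2}}{8}$)
$\left(\left(- \frac{17060}{3634} + \frac{3251}{4615}\right) + 47093\right) \left(8646 + Z{\left(-120,-47 \right)}\right) = \left(\left(- \frac{17060}{3634} + \frac{3251}{4615}\right) + 47093\right) \left(8646 + \frac{7 \left(-120\right)^{2}}{8}\right) = \left(\left(\left(-17060\right) \frac{1}{3634} + 3251 \cdot \frac{1}{4615}\right) + 47093\right) \left(8646 + \frac{7}{8} \cdot 14400\right) = \left(\left(- \frac{8530}{1817} + \frac{3251}{4615}\right) + 47093\right) \left(8646 + 12600\right) = \left(- \frac{33458883}{8385455} + 47093\right) 21246 = \frac{394862773432}{8385455} \cdot 21246 = \frac{8389254484336272}{8385455}$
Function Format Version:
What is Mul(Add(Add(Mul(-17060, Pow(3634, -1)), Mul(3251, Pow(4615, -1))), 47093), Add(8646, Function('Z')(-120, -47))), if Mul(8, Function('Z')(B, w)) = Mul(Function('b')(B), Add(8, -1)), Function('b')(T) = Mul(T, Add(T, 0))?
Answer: Rational(8389254484336272, 8385455) ≈ 1.0005e+9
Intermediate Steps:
Function('b')(T) = Pow(T, 2) (Function('b')(T) = Mul(T, T) = Pow(T, 2))
Function('Z')(B, w) = Mul(Rational(7, 8), Pow(B, 2)) (Function('Z')(B, w) = Mul(Rational(1, 8), Mul(Pow(B, 2), Add(8, -1))) = Mul(Rational(1, 8), Mul(Pow(B, 2), 7)) = Mul(Rational(1, 8), Mul(7, Pow(B, 2))) = Mul(Rational(7, 8), Pow(B, 2)))
Mul(Add(Add(Mul(-17060, Pow(3634, -1)), Mul(3251, Pow(4615, -1))), 47093), Add(8646, Function('Z')(-120, -47))) = Mul(Add(Add(Mul(-17060, Pow(3634, -1)), Mul(3251, Pow(4615, -1))), 47093), Add(8646, Mul(Rational(7, 8), Pow(-120, 2)))) = Mul(Add(Add(Mul(-17060, Rational(1, 3634)), Mul(3251, Rational(1, 4615))), 47093), Add(8646, Mul(Rational(7, 8), 14400))) = Mul(Add(Add(Rational(-8530, 1817), Rational(3251, 4615)), 47093), Add(8646, 12600)) = Mul(Add(Rational(-33458883, 8385455), 47093), 21246) = Mul(Rational(394862773432, 8385455), 21246) = Rational(8389254484336272, 8385455)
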